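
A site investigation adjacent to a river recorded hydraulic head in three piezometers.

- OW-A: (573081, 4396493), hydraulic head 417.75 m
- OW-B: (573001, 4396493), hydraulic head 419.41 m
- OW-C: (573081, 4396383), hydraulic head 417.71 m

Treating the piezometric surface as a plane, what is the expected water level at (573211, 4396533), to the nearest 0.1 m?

415.1 m

∂h/∂x = (419.41 − 417.75) / (573001 − 573081) = -0.02075
∂h/∂y = (417.71 − 417.75) / (4396383 − 4396493) = +0.0003636
h(573211, 4396533) = 417.75 + (-0.02075)·(130) + (+0.0003636)·(40) = 417.75 -2.698 +0.015 = 415.067 m.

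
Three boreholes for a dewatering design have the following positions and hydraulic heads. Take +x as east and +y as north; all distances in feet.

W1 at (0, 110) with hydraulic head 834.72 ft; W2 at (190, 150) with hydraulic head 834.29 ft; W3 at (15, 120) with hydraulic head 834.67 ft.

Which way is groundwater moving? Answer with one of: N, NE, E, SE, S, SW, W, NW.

NE

Differences from W1: to W2 (Δx, Δy, Δh) = (190, 40, -0.43); to W3 = (15, 10, -0.05).
Solve a·Δx + b·Δy = Δh: det = 190·10 − 15·40 = 1300.
∂h/∂x = [(-0.43)·10 − (-0.05)·40] / 1300 = -0.001769
∂h/∂y = [190·(-0.05) − 15·(-0.43)] / 1300 = -0.002346
Flow = −∇h = (+0.001769 east, +0.002346 north), which points northeast.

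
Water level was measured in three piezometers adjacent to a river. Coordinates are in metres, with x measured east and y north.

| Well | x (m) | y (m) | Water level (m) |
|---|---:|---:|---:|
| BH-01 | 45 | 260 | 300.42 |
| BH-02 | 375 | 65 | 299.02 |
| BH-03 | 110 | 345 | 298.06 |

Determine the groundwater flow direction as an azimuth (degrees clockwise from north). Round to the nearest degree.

040°

Taking BH-01 as reference: BH-02−BH-01 = (330, -195, -1.40); BH-03−BH-01 = (65, 85, -2.36).
Determinant of the coordinate differences = 330·85 − 65·(-195) = 40725.
∂h/∂x = [(-1.40)·85 − (-2.36)·(-195)] / 40725 = -0.01422
∂h/∂y = [330·(-2.36) − 65·(-1.40)] / 40725 = -0.01689
Flow direction (−∇h) has components (+0.01422 E, +0.01689 N).
Azimuth = atan2(E, N) = atan2(+0.01422, +0.01689) = 40.1° ≈ 040°.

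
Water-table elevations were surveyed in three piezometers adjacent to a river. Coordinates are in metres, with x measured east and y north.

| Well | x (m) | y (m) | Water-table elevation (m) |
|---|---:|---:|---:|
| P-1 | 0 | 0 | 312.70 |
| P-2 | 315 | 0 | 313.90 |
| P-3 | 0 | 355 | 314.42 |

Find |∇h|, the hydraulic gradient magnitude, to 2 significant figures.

∂h/∂x = (313.90 − 312.70) / (315 − 0) = +0.003810
∂h/∂y = (314.42 − 312.70) / (355 − 0) = +0.004845
|∇h| = √(0.003810² + 0.004845²) = 0.006164

0.0062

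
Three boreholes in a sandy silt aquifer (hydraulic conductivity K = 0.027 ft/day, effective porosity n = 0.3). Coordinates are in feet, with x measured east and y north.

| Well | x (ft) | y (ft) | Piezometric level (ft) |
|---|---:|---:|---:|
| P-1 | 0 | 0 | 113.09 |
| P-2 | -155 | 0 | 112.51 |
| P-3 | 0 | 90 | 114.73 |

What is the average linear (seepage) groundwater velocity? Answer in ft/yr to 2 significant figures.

0.61 ft/yr

∂h/∂x = (112.51 − 113.09) / (-155 − 0) = +0.003742
∂h/∂y = (114.73 − 113.09) / (90 − 0) = +0.01822
|∇h| = √(0.003742² + 0.01822²) = 0.0186
Seepage velocity v = K·i/n = 0.027 × 0.0186 / 0.3 = 0.001674 ft/day = 0.6114 ft/yr.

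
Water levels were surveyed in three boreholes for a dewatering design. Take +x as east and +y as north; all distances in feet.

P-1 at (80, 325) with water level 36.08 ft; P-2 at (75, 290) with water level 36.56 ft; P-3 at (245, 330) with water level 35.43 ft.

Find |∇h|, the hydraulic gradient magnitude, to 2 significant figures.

Three-point gradient (reference P-1): Δ to P-2 = (-5, -35, +0.48), Δ to P-3 = (165, 5, -0.65).
∂h/∂x = -0.003539, ∂h/∂y = -0.01321 (det = 5750).
|∇h| = √(-0.003539² + -0.01321²) = 0.01368

0.014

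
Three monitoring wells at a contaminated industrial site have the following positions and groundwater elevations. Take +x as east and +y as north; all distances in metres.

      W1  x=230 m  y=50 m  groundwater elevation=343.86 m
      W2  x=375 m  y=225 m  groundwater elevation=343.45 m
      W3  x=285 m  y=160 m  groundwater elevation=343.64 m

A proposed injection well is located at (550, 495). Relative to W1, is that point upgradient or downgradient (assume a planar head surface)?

downgradient

Three-point gradient (reference W1): Δ to W2 = (145, 175, -0.41), Δ to W3 = (55, 110, -0.22).
∂h/∂x = -0.001043, ∂h/∂y = -0.001478 (det = 6325).
Head at (550, 495) = 343.86 + (-0.001043)·(320) + (-0.001478)·(445) = 342.87 m.
That is lower than the 343.86 m at W1, so the point is downgradient.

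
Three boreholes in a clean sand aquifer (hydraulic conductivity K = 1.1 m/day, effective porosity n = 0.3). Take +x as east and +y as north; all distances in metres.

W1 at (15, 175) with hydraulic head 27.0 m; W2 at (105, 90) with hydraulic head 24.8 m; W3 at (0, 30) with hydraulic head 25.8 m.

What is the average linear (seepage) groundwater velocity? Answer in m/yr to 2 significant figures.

Differences from W1: to W2 (Δx, Δy, Δh) = (90, -85, -2.2); to W3 = (-15, -145, -1.2).
Determinant of the coordinate differences = 90·(-145) − (-15)·(-85) = -14325.
∂h/∂x = [(-2.2)·(-145) − (-1.2)·(-85)] / -14325 = -0.01515
∂h/∂y = [90·(-1.2) − (-15)·(-2.2)] / -14325 = +0.009843
|∇h| = √(-0.01515² + 0.009843²) = 0.01807
Seepage velocity v = K·i/n = 1.1 × 0.01807 / 0.3 = 0.06626 m/day = 24.2 m/yr.

24 m/yr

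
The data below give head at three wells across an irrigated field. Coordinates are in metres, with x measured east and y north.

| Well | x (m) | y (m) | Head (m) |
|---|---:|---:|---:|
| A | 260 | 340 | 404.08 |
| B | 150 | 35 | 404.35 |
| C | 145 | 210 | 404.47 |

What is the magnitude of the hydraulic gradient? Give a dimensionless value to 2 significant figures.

Taking A as reference: B−A = (-110, -305, +0.27); C−A = (-115, -130, +0.39).
Determinant of the coordinate differences = (-110)·(-130) − (-115)·(-305) = -20775.
∂h/∂x = [(+0.27)·(-130) − (+0.39)·(-305)] / -20775 = -0.004036
∂h/∂y = [(-110)·(+0.39) − (-115)·(+0.27)] / -20775 = +0.0005704
|∇h| = √(-0.004036² + 0.0005704²) = 0.004076

0.0041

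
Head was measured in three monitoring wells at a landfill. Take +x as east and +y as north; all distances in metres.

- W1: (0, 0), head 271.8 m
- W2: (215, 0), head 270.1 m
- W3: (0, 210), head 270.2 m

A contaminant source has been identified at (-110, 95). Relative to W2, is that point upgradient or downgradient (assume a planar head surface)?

upgradient

∂h/∂x = (270.1 − 271.8) / (215 − 0) = -0.007907
∂h/∂y = (270.2 − 271.8) / (210 − 0) = -0.007619
Head at (-110, 95) = 271.8 + (-0.007907)·(-110) + (-0.007619)·(95) = 271.95 m.
That is higher than the 270.1 m at W2, so the point is upgradient.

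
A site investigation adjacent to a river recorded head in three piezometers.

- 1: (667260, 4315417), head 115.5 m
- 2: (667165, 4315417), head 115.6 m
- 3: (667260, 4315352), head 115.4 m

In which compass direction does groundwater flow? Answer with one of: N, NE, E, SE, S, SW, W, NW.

SE

∂h/∂x = (115.6 − 115.5) / (667165 − 667260) = -0.001053
∂h/∂y = (115.4 − 115.5) / (4315352 − 4315417) = +0.001538
Flow = −∇h = (+0.001053 east, -0.001538 north), which points southeast.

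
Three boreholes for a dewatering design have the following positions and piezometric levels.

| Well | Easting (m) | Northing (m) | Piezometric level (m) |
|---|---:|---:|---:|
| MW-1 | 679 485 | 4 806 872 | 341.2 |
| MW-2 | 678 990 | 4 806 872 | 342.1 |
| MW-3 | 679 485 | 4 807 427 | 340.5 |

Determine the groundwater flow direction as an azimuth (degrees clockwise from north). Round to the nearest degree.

055°

∂h/∂x = (342.1 − 341.2) / (678990 − 679485) = -0.001818
∂h/∂y = (340.5 − 341.2) / (4807427 − 4806872) = -0.001261
Flow direction (−∇h) has components (+0.001818 E, +0.001261 N).
Azimuth = atan2(E, N) = atan2(+0.001818, +0.001261) = 55.3° ≈ 055°.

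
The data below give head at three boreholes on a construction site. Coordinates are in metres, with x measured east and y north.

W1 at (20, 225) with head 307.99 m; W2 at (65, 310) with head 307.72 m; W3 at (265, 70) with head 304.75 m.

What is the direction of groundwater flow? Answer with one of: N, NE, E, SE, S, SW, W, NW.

Taking W1 as reference: W2−W1 = (45, 85, -0.27); W3−W1 = (245, -155, -3.24).
Solve a·Δx + b·Δy = Δh: det = 45·(-155) − 245·85 = -27800.
∂h/∂x = [(-0.27)·(-155) − (-3.24)·85] / -27800 = -0.01141
∂h/∂y = [45·(-3.24) − 245·(-0.27)] / -27800 = +0.002865
Flow = −∇h = (+0.01141 east, -0.002865 north), which points east.

E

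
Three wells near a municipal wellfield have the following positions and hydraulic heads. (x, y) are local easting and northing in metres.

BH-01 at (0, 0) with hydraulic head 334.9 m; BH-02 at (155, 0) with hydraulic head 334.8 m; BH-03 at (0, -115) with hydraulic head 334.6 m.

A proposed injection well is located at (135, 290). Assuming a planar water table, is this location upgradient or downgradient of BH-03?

∂h/∂x = (334.8 − 334.9) / (155 − 0) = -0.0006452
∂h/∂y = (334.6 − 334.9) / (-115 − 0) = +0.002609
Head at (135, 290) = 334.9 + (-0.0006452)·(135) + (+0.002609)·(290) = 335.57 m.
That is higher than the 334.6 m at BH-03, so the point is upgradient.

upgradient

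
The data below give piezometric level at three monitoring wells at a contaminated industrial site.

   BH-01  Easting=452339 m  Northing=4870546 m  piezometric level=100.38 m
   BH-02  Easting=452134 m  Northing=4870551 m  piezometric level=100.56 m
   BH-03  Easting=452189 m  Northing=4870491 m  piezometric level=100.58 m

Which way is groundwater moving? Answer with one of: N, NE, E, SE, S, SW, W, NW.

NE

With h = a·x + b·y + c and BH-01 as origin, the differences give:
  (-205)·a + 5·b = +0.18
  (-150)·a + (-55)·b = +0.20
Eliminate b (×(-55) and ×5, subtract): 12025·a = -10.900 → a = ∂h/∂x = -0.0009064
Back-substitute: b = ∂h/∂y = -0.001164.
Flow = −∇h = (+0.0009064 east, +0.001164 north), which points northeast.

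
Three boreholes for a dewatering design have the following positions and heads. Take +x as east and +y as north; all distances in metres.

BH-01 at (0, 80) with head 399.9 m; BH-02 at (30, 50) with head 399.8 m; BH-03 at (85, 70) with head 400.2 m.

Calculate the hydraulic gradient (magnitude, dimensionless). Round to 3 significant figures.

0.00896

Taking BH-01 as reference: BH-02−BH-01 = (30, -30, -0.1); BH-03−BH-01 = (85, -10, +0.3).
Solve a·Δx + b·Δy = Δh: det = 30·(-10) − 85·(-30) = 2250.
∂h/∂x = [(-0.1)·(-10) − (+0.3)·(-30)] / 2250 = +0.004444
∂h/∂y = [30·(+0.3) − 85·(-0.1)] / 2250 = +0.007778
|∇h| = √(0.004444² + 0.007778²) = 0.008958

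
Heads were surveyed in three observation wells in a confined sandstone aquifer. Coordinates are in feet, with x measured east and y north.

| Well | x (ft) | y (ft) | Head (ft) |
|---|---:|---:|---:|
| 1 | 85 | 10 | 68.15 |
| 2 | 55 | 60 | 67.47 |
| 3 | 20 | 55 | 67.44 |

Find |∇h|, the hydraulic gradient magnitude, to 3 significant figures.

With h = a·x + b·y + c and 1 as origin, the differences give:
  (-30)·a + 50·b = -0.68
  (-65)·a + 45·b = -0.71
Eliminate b (×45 and ×50, subtract): 1900·a = 4.900 → a = ∂h/∂x = +0.002579
Back-substitute: b = ∂h/∂y = -0.01205.
|∇h| = √(0.002579² + -0.01205²) = 0.01232

0.0123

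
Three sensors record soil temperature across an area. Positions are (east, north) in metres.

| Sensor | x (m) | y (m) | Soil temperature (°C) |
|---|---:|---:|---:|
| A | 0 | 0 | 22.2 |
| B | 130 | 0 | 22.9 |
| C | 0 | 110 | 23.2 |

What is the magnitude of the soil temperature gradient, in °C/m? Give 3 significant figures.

0.0106 °C/m

∂T/∂x = (22.9 − 22.2) / (130 − 0) = +0.005385
∂T/∂y = (23.2 − 22.2) / (110 − 0) = +0.009091
|∇f| = √(0.005385² + 0.009091²) = 0.01057 °C/m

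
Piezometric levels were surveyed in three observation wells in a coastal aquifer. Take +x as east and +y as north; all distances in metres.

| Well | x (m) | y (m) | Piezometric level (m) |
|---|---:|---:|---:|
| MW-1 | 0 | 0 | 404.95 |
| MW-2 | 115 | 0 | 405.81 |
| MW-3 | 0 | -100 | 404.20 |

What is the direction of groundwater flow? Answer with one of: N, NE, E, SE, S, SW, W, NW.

SW

∂h/∂x = (405.81 − 404.95) / (115 − 0) = +0.007478
∂h/∂y = (404.20 − 404.95) / (-100 − 0) = +0.007500
Flow = −∇h = (-0.007478 east, -0.007500 north), which points southwest.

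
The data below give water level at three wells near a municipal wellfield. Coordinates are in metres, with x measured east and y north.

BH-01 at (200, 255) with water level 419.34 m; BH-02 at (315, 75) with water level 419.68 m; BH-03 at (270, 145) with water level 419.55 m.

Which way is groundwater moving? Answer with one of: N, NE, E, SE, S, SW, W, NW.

NE

Differences from BH-01: to BH-02 (Δx, Δy, Δh) = (115, -180, +0.34); to BH-03 = (70, -110, +0.21).
Solve a·Δx + b·Δy = Δh: det = 115·(-110) − 70·(-180) = -50.
∂h/∂x = [(+0.34)·(-110) − (+0.21)·(-180)] / -50 = -0.008000
∂h/∂y = [115·(+0.21) − 70·(+0.34)] / -50 = -0.007000
Flow = −∇h = (+0.008000 east, +0.007000 north), which points northeast.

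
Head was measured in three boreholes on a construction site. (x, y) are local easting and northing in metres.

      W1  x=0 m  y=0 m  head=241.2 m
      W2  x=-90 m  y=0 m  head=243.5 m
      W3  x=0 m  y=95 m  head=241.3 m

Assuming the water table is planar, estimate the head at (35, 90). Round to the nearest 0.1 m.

∂h/∂x = (243.5 − 241.2) / (-90 − 0) = -0.02556
∂h/∂y = (241.3 − 241.2) / (95 − 0) = +0.001053
h(35, 90) = 241.2 + (-0.02556)·(35) + (+0.001053)·(90) = 241.2 -0.894 +0.095 = 240.400 m.

240.4 m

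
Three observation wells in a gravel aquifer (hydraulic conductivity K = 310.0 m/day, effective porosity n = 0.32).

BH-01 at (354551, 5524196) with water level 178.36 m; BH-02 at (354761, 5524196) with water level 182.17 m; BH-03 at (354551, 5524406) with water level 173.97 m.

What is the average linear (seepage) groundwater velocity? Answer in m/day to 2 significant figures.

27 m/day

∂h/∂x = (182.17 − 178.36) / (354761 − 354551) = +0.01814
∂h/∂y = (173.97 − 178.36) / (5524406 − 5524196) = -0.02090
|∇h| = √(0.01814² + -0.02090²) = 0.02767
Seepage velocity v = K·i/n = 310.0 × 0.02767 / 0.32 = 26.81 m/day.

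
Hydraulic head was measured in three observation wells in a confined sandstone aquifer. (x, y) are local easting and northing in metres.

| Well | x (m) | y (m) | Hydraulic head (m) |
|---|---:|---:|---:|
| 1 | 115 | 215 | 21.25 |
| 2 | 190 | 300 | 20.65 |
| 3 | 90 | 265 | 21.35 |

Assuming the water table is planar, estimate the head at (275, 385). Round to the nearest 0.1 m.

20.0 m

With h = a·x + b·y + c and 1 as origin, the differences give:
  75·a + 85·b = -0.60
  (-25)·a + 50·b = +0.10
Eliminate b (×50 and ×85, subtract): 5875·a = -38.500 → a = ∂h/∂x = -0.006553
Back-substitute: b = ∂h/∂y = -0.001277.
h(275, 385) = 21.25 + (-0.006553)·(160) + (-0.001277)·(170) = 21.25 -1.049 -0.217 = 19.984 m.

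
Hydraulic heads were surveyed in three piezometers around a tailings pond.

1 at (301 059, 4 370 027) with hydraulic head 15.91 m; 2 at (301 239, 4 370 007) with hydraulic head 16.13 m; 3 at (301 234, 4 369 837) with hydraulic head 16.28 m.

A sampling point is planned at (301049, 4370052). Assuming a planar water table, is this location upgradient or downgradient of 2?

downgradient

Three-point gradient (reference 1): Δ to 2 = (180, -20, +0.22), Δ to 3 = (175, -190, +0.37).
∂h/∂x = +0.001121, ∂h/∂y = -0.0009153 (det = -30700).
Head at (301049, 4370052) = 15.91 + (+0.001121)·(-10) + (-0.0009153)·(25) = 15.88 m.
That is lower than the 16.13 m at 2, so the point is downgradient.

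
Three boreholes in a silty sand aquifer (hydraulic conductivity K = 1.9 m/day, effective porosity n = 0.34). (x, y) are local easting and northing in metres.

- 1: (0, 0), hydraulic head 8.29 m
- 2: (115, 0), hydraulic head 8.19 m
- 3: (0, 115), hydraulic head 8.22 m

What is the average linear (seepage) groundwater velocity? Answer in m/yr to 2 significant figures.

2.2 m/yr

∂h/∂x = (8.19 − 8.29) / (115 − 0) = -0.0008696
∂h/∂y = (8.22 − 8.29) / (115 − 0) = -0.0006087
|∇h| = √(-0.0008696² + -0.0006087²) = 0.001061
Seepage velocity v = K·i/n = 1.9 × 0.001061 / 0.34 = 0.005929 m/day = 2.166 m/yr.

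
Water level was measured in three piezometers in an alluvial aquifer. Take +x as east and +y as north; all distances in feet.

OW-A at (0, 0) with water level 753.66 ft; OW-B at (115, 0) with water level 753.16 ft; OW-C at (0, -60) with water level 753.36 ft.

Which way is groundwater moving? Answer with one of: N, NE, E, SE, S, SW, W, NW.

∂h/∂x = (753.16 − 753.66) / (115 − 0) = -0.004348
∂h/∂y = (753.36 − 753.66) / (-60 − 0) = +0.005000
Flow = −∇h = (+0.004348 east, -0.005000 north), which points southeast.

SE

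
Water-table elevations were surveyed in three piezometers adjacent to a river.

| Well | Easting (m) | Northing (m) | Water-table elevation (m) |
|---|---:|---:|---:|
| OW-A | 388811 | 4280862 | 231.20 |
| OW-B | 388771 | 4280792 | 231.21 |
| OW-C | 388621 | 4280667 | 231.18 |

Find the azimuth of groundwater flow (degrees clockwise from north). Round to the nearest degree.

309°

Taking OW-A as reference: OW-B−OW-A = (-40, -70, +0.01); OW-C−OW-A = (-190, -195, -0.02).
Solve a·Δx + b·Δy = Δh: det = (-40)·(-195) − (-190)·(-70) = -5500.
∂h/∂x = [(+0.01)·(-195) − (-0.02)·(-70)] / -5500 = +0.0006091
∂h/∂y = [(-40)·(-0.02) − (-190)·(+0.01)] / -5500 = -0.0004909
Flow direction (−∇h) has components (-0.0006091 E, +0.0004909 N).
Azimuth = atan2(E, N) = atan2(-0.0006091, +0.0004909) = 308.9° ≈ 309°.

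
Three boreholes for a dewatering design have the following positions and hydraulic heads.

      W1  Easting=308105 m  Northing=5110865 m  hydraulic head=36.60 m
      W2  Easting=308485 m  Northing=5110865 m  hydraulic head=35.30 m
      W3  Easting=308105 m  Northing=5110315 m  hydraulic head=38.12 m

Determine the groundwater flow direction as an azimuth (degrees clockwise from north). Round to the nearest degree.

∂h/∂x = (35.30 − 36.60) / (308485 − 308105) = -0.003421
∂h/∂y = (38.12 − 36.60) / (5110315 − 5110865) = -0.002764
Flow direction (−∇h) has components (+0.003421 E, +0.002764 N).
Azimuth = atan2(E, N) = atan2(+0.003421, +0.002764) = 51.1° ≈ 051°.

051°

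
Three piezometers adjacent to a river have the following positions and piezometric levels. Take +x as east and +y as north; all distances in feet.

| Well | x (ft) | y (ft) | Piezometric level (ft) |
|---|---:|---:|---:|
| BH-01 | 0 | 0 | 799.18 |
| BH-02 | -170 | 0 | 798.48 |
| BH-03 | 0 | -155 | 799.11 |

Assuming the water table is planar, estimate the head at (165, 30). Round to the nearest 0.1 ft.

799.9 ft

∂h/∂x = (798.48 − 799.18) / (-170 − 0) = +0.004118
∂h/∂y = (799.11 − 799.18) / (-155 − 0) = +0.0004516
h(165, 30) = 799.18 + (+0.004118)·(165) + (+0.0004516)·(30) = 799.18 +0.679 +0.014 = 799.873 ft.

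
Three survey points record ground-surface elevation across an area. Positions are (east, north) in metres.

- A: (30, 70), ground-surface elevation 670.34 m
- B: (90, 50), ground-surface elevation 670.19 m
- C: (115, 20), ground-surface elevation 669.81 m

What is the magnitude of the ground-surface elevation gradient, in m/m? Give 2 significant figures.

Three-point gradient (reference A): Δ to B = (60, -20, -0.15), Δ to C = (85, -50, -0.53).
∂z/∂x = +0.002385, ∂z/∂y = +0.01465 (det = -1300).
|∇f| = √(0.002385² + 0.01465²) = 0.01484 m/m

0.015 m/m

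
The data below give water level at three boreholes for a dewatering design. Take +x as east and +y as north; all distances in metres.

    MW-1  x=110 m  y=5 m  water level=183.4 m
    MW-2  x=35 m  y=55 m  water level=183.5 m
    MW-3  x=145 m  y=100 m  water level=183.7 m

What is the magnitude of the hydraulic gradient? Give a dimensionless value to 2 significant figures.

With h = a·x + b·y + c and MW-1 as origin, the differences give:
  (-75)·a + 50·b = +0.1
  35·a + 95·b = +0.3
Eliminate b (×95 and ×50, subtract): -8875·a = -5.50 → a = ∂h/∂x = +0.0006197
Back-substitute: b = ∂h/∂y = +0.002930.
|∇h| = √(0.0006197² + 0.002930²) = 0.002995

0.0030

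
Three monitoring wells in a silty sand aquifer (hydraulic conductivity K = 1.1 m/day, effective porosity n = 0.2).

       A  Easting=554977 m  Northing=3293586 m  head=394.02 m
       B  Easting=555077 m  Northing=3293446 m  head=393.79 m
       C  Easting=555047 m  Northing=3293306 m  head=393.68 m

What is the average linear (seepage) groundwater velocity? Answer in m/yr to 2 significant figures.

With h = a·x + b·y + c and A as origin, the differences give:
  100·a + (-140)·b = -0.23
  70·a + (-280)·b = -0.34
Eliminate b (×(-280) and ×(-140), subtract): -18200·a = 16.800 → a = ∂h/∂x = -0.0009231
Back-substitute: b = ∂h/∂y = +0.0009835.
|∇h| = √(-0.0009231² + 0.0009835²) = 0.001349
Seepage velocity v = K·i/n = 1.1 × 0.001349 / 0.2 = 0.007419 m/day = 2.71 m/yr.

2.7 m/yr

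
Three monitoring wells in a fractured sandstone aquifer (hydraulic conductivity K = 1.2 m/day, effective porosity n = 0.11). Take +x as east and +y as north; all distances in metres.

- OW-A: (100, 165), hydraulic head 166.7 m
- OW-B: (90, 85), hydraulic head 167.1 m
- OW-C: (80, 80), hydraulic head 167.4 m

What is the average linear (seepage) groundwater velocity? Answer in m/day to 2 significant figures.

Differences from OW-A: to OW-B (Δx, Δy, Δh) = (-10, -80, +0.4); to OW-C = (-20, -85, +0.7).
Determinant of the coordinate differences = (-10)·(-85) − (-20)·(-80) = -750.
∂h/∂x = [(+0.4)·(-85) − (+0.7)·(-80)] / -750 = -0.02933
∂h/∂y = [(-10)·(+0.7) − (-20)·(+0.4)] / -750 = -0.001333
|∇h| = √(-0.02933² + -0.001333²) = 0.02936
Seepage velocity v = K·i/n = 1.2 × 0.02936 / 0.11 = 0.3203 m/day.

0.32 m/day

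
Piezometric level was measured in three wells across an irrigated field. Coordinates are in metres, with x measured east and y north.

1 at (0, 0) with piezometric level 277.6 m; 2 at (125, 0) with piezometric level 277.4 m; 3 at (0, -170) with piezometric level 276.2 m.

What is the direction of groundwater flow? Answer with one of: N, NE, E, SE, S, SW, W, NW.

S

∂h/∂x = (277.4 − 277.6) / (125 − 0) = -0.001600
∂h/∂y = (276.2 − 277.6) / (-170 − 0) = +0.008235
Flow = −∇h = (+0.001600 east, -0.008235 north), which points south.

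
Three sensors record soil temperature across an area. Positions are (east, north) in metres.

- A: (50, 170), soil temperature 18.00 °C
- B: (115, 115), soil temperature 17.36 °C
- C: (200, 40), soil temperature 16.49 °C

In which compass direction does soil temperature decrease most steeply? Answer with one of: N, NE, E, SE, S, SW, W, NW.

S

Differences from A: to B (Δx, Δy, Δh) = (65, -55, -0.64); to C = (150, -130, -1.51).
Solve a·Δx + b·Δy = ΔT: det = 65·(-130) − 150·(-55) = -200.
∂T/∂x = [(-0.64)·(-130) − (-1.51)·(-55)] / -200 = -0.0007500
∂T/∂y = [65·(-1.51) − 150·(-0.64)] / -200 = +0.01075
Steepest decrease is along −∇f = (+0.0007500 E, -0.01075 N) → south.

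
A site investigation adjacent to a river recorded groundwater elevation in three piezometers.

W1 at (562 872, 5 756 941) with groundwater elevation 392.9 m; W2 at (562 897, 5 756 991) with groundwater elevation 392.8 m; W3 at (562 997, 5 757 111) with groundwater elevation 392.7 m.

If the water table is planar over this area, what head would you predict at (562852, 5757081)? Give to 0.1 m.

392.3 m

With h = a·x + b·y + c and W1 as origin, the differences give:
  25·a + 50·b = -0.1
  125·a + 170·b = -0.2
Eliminate b (×170 and ×50, subtract): -2000·a = -7.00 → a = ∂h/∂x = +0.003500
Back-substitute: b = ∂h/∂y = -0.003750.
h(562852, 5757081) = 392.9 + (+0.003500)·(-20) + (-0.003750)·(140) = 392.9 -0.070 -0.525 = 392.305 m.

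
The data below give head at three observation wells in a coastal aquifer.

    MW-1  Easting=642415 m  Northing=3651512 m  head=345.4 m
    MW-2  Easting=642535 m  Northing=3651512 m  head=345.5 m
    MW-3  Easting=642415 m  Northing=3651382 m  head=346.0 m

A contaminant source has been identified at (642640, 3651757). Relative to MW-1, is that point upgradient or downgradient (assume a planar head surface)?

∂h/∂x = (345.5 − 345.4) / (642535 − 642415) = +0.0008333
∂h/∂y = (346.0 − 345.4) / (3651382 − 3651512) = -0.004615
Head at (642640, 3651757) = 345.4 + (+0.0008333)·(225) + (-0.004615)·(245) = 344.46 m.
That is lower than the 345.4 m at MW-1, so the point is downgradient.

downgradient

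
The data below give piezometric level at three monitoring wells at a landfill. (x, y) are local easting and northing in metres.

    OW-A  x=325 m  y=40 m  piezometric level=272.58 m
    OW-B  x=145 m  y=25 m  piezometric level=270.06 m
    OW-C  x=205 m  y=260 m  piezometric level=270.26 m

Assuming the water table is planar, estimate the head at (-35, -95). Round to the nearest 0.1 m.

267.8 m

Taking OW-A as reference: OW-B−OW-A = (-180, -15, -2.52); OW-C−OW-A = (-120, 220, -2.32).
Solve a·Δx + b·Δy = Δh: det = (-180)·220 − (-120)·(-15) = -41400.
∂h/∂x = [(-2.52)·220 − (-2.32)·(-15)] / -41400 = +0.01423
∂h/∂y = [(-180)·(-2.32) − (-120)·(-2.52)] / -41400 = -0.002783
h(-35, -95) = 272.58 + (+0.01423)·(-360) + (-0.002783)·(-135) = 272.58 -5.123 +0.376 = 267.832 m.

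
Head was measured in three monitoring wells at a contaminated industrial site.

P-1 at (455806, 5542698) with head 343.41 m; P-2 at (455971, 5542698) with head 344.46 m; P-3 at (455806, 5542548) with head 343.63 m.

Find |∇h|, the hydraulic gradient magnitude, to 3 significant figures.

0.00653

∂h/∂x = (344.46 − 343.41) / (455971 − 455806) = +0.006364
∂h/∂y = (343.63 − 343.41) / (5542548 − 5542698) = -0.001467
|∇h| = √(0.006364² + -0.001467²) = 0.006531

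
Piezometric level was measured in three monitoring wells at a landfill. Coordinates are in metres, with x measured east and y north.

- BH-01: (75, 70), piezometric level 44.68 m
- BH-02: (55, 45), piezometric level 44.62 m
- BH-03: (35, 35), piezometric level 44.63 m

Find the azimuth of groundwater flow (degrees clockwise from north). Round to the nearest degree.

Differences from BH-01: to BH-02 (Δx, Δy, Δh) = (-20, -25, -0.06); to BH-03 = (-40, -35, -0.05).
Solve a·Δx + b·Δy = Δh: det = (-20)·(-35) − (-40)·(-25) = -300.
∂h/∂x = [(-0.06)·(-35) − (-0.05)·(-25)] / -300 = -0.002833
∂h/∂y = [(-20)·(-0.05) − (-40)·(-0.06)] / -300 = +0.004667
Flow direction (−∇h) has components (+0.002833 E, -0.004667 N).
Azimuth = atan2(E, N) = atan2(+0.002833, -0.004667) = 148.7° ≈ 149°.

149°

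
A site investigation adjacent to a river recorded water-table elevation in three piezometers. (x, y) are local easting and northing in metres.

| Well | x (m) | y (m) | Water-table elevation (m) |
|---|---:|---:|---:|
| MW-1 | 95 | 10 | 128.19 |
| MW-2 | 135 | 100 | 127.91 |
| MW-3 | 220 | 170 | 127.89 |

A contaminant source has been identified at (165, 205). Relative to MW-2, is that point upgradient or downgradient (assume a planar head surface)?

downgradient

With h = a·x + b·y + c and MW-1 as origin, the differences give:
  40·a + 90·b = -0.28
  125·a + 160·b = -0.30
Eliminate b (×160 and ×90, subtract): -4850·a = -17.800 → a = ∂h/∂x = +0.003670
Back-substitute: b = ∂h/∂y = -0.004742.
Head at (165, 205) = 128.19 + (+0.003670)·(70) + (-0.004742)·(195) = 127.52 m.
That is lower than the 127.91 m at MW-2, so the point is downgradient.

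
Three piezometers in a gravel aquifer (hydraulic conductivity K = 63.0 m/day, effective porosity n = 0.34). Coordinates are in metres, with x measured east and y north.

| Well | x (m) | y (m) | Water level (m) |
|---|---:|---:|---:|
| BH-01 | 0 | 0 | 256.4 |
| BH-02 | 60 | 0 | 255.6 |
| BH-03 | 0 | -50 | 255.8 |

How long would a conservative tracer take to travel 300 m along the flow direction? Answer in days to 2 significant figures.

90 days

∂h/∂x = (255.6 − 256.4) / (60 − 0) = -0.01333
∂h/∂y = (255.8 − 256.4) / (-50 − 0) = +0.01200
|∇h| = √(-0.01333² + 0.01200²) = 0.01794
Seepage velocity v = K·i/n = 63.0 × 0.01794 / 0.34 = 3.324 m/day.
t = 300 / 3.324 = 90.25 days.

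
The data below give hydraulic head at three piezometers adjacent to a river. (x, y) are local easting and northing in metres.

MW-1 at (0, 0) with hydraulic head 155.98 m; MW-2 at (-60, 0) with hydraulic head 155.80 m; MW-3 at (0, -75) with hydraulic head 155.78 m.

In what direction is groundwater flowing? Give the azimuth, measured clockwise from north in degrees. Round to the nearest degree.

228°

∂h/∂x = (155.80 − 155.98) / (-60 − 0) = +0.003000
∂h/∂y = (155.78 − 155.98) / (-75 − 0) = +0.002667
Flow direction (−∇h) has components (-0.003000 E, -0.002667 N).
Azimuth = atan2(E, N) = atan2(-0.003000, -0.002667) = 228.4° ≈ 228°.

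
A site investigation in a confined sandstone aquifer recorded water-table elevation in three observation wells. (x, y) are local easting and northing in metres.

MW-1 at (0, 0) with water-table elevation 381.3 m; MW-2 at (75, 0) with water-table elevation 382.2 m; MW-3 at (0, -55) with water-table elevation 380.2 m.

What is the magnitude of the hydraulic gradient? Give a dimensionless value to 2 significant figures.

0.023

∂h/∂x = (382.2 − 381.3) / (75 − 0) = +0.01200
∂h/∂y = (380.2 − 381.3) / (-55 − 0) = +0.02000
|∇h| = √(0.01200² + 0.02000²) = 0.02332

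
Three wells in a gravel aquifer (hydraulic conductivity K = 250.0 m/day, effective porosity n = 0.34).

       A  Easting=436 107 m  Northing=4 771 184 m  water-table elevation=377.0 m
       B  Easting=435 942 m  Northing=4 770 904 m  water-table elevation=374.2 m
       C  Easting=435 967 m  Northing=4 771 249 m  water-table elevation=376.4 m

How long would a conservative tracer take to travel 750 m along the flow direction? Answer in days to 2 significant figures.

Three-point gradient (reference A): Δ to B = (-165, -280, -2.8), Δ to C = (-140, 65, -0.6).
∂h/∂x = +0.007011, ∂h/∂y = +0.005869 (det = -49925).
|∇h| = √(0.007011² + 0.005869²) = 0.009143
Seepage velocity v = K·i/n = 250.0 × 0.009143 / 0.34 = 6.723 m/day.
t = 750 / 6.723 = 111.6 days.

110 days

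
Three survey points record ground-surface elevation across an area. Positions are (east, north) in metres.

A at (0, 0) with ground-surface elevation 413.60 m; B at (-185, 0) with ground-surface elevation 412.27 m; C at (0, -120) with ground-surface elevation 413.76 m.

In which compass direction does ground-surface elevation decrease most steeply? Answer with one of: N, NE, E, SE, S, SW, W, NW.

∂z/∂x = (412.27 − 413.60) / (-185 − 0) = +0.007189
∂z/∂y = (413.76 − 413.60) / (-120 − 0) = -0.001333
Steepest decrease is along −∇f = (-0.007189 E, +0.001333 N) → west.

W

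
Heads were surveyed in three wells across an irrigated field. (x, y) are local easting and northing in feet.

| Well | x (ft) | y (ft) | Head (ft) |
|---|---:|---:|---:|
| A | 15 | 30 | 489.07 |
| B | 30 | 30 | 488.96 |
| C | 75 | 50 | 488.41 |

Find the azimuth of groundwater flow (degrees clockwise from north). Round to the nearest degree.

Three-point gradient (reference A): Δ to B = (15, 0, -0.11), Δ to C = (60, 20, -0.66).
∂h/∂x = -0.007333, ∂h/∂y = -0.01100 (det = 300).
Flow direction (−∇h) has components (+0.007333 E, +0.01100 N).
Azimuth = atan2(E, N) = atan2(+0.007333, +0.01100) = 33.7° ≈ 034°.

034°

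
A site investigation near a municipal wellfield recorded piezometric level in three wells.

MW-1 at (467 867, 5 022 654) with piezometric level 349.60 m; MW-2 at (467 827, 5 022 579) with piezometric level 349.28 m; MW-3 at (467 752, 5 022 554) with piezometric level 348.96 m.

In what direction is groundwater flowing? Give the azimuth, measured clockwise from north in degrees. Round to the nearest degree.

Three-point gradient (reference MW-1): Δ to MW-2 = (-40, -75, -0.32), Δ to MW-3 = (-115, -100, -0.64).
∂h/∂x = +0.003459, ∂h/∂y = +0.002422 (det = -4625).
Flow direction (−∇h) has components (-0.003459 E, -0.002422 N).
Azimuth = atan2(E, N) = atan2(-0.003459, -0.002422) = 235.0° ≈ 235°.

235°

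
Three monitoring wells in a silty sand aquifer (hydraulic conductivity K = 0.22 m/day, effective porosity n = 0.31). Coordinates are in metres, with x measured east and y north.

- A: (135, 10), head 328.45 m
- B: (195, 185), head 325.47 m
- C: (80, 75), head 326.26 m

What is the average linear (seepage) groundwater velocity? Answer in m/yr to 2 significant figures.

With h = a·x + b·y + c and A as origin, the differences give:
  60·a + 175·b = -2.98
  (-55)·a + 65·b = -2.19
Eliminate b (×65 and ×175, subtract): 13525·a = 189.550 → a = ∂h/∂x = +0.01401
Back-substitute: b = ∂h/∂y = -0.02183.
|∇h| = √(0.01401² + -0.02183²) = 0.02594
Seepage velocity v = K·i/n = 0.22 × 0.02594 / 0.31 = 0.01841 m/day = 6.724 m/yr.

6.7 m/yr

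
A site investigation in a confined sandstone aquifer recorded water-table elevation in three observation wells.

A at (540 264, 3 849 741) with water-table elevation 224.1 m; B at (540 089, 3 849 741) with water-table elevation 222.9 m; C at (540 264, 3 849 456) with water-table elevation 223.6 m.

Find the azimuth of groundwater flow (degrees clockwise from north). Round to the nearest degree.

∂h/∂x = (222.9 − 224.1) / (540089 − 540264) = +0.006857
∂h/∂y = (223.6 − 224.1) / (3849456 − 3849741) = +0.001754
Flow direction (−∇h) has components (-0.006857 E, -0.001754 N).
Azimuth = atan2(E, N) = atan2(-0.006857, -0.001754) = 255.6° ≈ 256°.

256°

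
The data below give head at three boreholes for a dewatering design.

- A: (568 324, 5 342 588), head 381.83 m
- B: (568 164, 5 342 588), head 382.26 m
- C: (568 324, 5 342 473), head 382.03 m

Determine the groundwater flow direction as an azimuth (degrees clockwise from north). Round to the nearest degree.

057°

∂h/∂x = (382.26 − 381.83) / (568164 − 568324) = -0.002688
∂h/∂y = (382.03 − 381.83) / (5342473 − 5342588) = -0.001739
Flow direction (−∇h) has components (+0.002688 E, +0.001739 N).
Azimuth = atan2(E, N) = atan2(+0.002688, +0.001739) = 57.1° ≈ 057°.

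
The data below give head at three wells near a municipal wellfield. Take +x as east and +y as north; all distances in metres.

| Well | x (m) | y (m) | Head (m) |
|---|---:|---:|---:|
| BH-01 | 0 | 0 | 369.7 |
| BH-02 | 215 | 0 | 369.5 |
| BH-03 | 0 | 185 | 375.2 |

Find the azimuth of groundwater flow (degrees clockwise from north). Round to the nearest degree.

∂h/∂x = (369.5 − 369.7) / (215 − 0) = -0.0009302
∂h/∂y = (375.2 − 369.7) / (185 − 0) = +0.02973
Flow direction (−∇h) has components (+0.0009302 E, -0.02973 N).
Azimuth = atan2(E, N) = atan2(+0.0009302, -0.02973) = 178.2° ≈ 178°.

178°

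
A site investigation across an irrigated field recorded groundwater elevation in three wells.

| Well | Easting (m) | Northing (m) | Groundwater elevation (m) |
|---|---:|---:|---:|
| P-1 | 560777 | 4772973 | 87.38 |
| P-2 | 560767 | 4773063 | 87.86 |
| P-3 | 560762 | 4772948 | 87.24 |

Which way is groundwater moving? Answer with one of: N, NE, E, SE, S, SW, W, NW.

S

With h = a·x + b·y + c and P-1 as origin, the differences give:
  (-10)·a + 90·b = +0.48
  (-15)·a + (-25)·b = -0.14
Eliminate b (×(-25) and ×90, subtract): 1600·a = 0.600 → a = ∂h/∂x = +0.0003750
Back-substitute: b = ∂h/∂y = +0.005375.
Flow = −∇h = (-0.0003750 east, -0.005375 north), which points south.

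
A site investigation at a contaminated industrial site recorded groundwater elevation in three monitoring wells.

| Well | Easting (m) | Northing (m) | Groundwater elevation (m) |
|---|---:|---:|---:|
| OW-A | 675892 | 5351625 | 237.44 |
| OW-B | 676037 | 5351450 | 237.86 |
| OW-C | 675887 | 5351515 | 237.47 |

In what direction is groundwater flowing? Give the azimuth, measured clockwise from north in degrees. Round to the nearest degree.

279°

Taking OW-A as reference: OW-B−OW-A = (145, -175, +0.42); OW-C−OW-A = (-5, -110, +0.03).
Solve a·Δx + b·Δy = Δh: det = 145·(-110) − (-5)·(-175) = -16825.
∂h/∂x = [(+0.42)·(-110) − (+0.03)·(-175)] / -16825 = +0.002434
∂h/∂y = [145·(+0.03) − (-5)·(+0.42)] / -16825 = -0.0003834
Flow direction (−∇h) has components (-0.002434 E, +0.0003834 N).
Azimuth = atan2(E, N) = atan2(-0.002434, +0.0003834) = 279.0° ≈ 279°.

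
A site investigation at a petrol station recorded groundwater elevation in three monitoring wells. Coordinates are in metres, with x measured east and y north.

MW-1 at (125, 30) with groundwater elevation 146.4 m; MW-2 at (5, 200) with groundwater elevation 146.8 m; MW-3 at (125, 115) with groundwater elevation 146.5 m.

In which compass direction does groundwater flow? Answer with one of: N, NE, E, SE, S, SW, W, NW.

SE

With h = a·x + b·y + c and MW-1 as origin, the differences give:
  (-120)·a + 170·b = +0.4
  0·a + 85·b = +0.1
Eliminate b (×85 and ×170, subtract): -10200·a = 17.00 → a = ∂h/∂x = -0.001667
Back-substitute: b = ∂h/∂y = +0.001176.
Flow = −∇h = (+0.001667 east, -0.001176 north), which points southeast.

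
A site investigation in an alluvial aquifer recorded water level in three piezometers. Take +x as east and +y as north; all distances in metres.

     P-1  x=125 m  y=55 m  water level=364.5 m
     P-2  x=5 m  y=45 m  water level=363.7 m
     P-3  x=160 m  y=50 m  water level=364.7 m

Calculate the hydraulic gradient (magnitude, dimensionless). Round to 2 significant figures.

0.0076

Differences from P-1: to P-2 (Δx, Δy, Δh) = (-120, -10, -0.8); to P-3 = (35, -5, +0.2).
Solve a·Δx + b·Δy = Δh: det = (-120)·(-5) − 35·(-10) = 950.
∂h/∂x = [(-0.8)·(-5) − (+0.2)·(-10)] / 950 = +0.006316
∂h/∂y = [(-120)·(+0.2) − 35·(-0.8)] / 950 = +0.004211
|∇h| = √(0.006316² + 0.004211²) = 0.007591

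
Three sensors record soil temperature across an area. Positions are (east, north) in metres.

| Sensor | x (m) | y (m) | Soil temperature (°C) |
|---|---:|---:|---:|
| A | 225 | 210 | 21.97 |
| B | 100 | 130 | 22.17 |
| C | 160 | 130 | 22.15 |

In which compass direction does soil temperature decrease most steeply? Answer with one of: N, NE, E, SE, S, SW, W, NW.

Differences from A: to B (Δx, Δy, Δh) = (-125, -80, +0.20); to C = (-65, -80, +0.18).
Solve a·Δx + b·Δy = ΔT: det = (-125)·(-80) − (-65)·(-80) = 4800.
∂T/∂x = [(+0.20)·(-80) − (+0.18)·(-80)] / 4800 = -0.0003333
∂T/∂y = [(-125)·(+0.18) − (-65)·(+0.20)] / 4800 = -0.001979
Steepest decrease is along −∇f = (+0.0003333 E, +0.001979 N) → north.

N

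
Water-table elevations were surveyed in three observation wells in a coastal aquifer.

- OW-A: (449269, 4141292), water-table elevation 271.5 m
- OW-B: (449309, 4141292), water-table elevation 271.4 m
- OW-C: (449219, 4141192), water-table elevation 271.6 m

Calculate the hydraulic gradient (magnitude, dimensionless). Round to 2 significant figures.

Differences from OW-A: to OW-B (Δx, Δy, Δh) = (40, 0, -0.1); to OW-C = (-50, -100, +0.1).
Determinant of the coordinate differences = 40·(-100) − (-50)·0 = -4000.
∂h/∂x = [(-0.1)·(-100) − (+0.1)·0] / -4000 = -0.002500
∂h/∂y = [40·(+0.1) − (-50)·(-0.1)] / -4000 = +0.0002500
|∇h| = √(-0.002500² + 0.0002500²) = 0.002512

0.0025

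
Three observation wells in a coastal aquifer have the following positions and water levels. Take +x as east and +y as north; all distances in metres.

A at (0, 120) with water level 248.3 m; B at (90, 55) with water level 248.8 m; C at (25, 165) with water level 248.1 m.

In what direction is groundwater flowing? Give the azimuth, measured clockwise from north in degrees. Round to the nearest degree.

With h = a·x + b·y + c and A as origin, the differences give:
  90·a + (-65)·b = +0.5
  25·a + 45·b = -0.2
Eliminate b (×45 and ×(-65), subtract): 5675·a = 9.50 → a = ∂h/∂x = +0.001674
Back-substitute: b = ∂h/∂y = -0.005374.
Flow direction (−∇h) has components (-0.001674 E, +0.005374 N).
Azimuth = atan2(E, N) = atan2(-0.001674, +0.005374) = 342.7° ≈ 343°.

343°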